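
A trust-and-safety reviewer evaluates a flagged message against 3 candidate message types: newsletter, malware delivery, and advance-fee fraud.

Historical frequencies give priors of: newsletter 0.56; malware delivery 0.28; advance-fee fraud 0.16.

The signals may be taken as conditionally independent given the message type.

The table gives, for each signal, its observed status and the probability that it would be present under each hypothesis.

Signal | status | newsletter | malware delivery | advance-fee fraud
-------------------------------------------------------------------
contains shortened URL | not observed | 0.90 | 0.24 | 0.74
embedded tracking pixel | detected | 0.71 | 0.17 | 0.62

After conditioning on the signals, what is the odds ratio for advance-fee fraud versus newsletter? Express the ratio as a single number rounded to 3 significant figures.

0.649

Unnormalized posterior weight (prior times the signal likelihoods) for each of the two hypotheses (using 1 − P(present | H) for each absent signal):
  advance-fee fraud: 0.16 × (1 − 0.74) × 0.62 = 0.025792
  newsletter: 0.56 × (1 − 0.90) × 0.71 = 0.03976
Posterior odds = 0.025792 / 0.03976 ≈ 0.649.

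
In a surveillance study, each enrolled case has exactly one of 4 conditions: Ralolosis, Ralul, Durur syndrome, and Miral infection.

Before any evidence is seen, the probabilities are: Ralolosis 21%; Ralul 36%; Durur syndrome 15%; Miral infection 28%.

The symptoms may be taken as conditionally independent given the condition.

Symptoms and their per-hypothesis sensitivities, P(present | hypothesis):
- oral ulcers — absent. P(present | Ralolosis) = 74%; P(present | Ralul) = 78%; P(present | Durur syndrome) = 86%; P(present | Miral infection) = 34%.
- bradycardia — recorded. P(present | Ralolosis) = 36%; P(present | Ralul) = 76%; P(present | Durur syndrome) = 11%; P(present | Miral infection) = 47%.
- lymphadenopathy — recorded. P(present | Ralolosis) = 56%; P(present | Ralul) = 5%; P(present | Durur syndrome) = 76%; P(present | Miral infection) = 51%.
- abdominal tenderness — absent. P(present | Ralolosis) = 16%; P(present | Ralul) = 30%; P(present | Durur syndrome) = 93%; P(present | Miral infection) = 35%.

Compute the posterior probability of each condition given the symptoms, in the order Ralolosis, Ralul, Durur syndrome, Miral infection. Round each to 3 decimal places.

For each hypothesis, the unnormalized posterior weight is prior × product of the symptom likelihoods (using 1 − P(present | H) for each absent symptom):
  Ralolosis: 0.21 × (1 − 0.74) × 0.36 × 0.56 × (1 − 0.16) = 0.0092462
  Ralul: 0.36 × (1 − 0.78) × 0.76 × 0.05 × (1 − 0.30) = 0.0021067
  Durur syndrome: 0.15 × (1 − 0.86) × 0.11 × 0.76 × (1 − 0.93) = 0.00012289
  Miral infection: 0.28 × (1 − 0.34) × 0.47 × 0.51 × (1 − 0.35) = 0.028793
Normalizing constant Z = 0.0092462 + 0.0021067 + 0.00012289 + 0.028793 = 0.040269.
P(Ralolosis | evidence) = 0.0092462 / 0.040269 ≈ 0.230
P(Ralul | evidence) = 0.0021067 / 0.040269 ≈ 0.052
P(Durur syndrome | evidence) = 0.00012289 / 0.040269 ≈ 0.003
P(Miral infection | evidence) = 0.028793 / 0.040269 ≈ 0.715

0.230, 0.052, 0.003, 0.715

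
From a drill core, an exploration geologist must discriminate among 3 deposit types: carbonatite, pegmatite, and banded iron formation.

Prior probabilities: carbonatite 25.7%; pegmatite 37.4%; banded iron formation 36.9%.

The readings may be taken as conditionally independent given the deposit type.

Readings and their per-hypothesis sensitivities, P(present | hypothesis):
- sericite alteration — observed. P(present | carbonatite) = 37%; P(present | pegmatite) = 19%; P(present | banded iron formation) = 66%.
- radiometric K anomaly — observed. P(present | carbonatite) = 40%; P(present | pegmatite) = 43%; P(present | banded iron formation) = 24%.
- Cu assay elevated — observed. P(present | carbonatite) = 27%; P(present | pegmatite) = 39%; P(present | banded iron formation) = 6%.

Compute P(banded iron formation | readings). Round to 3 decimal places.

By Bayes' rule with conditional independence, the unnormalized weight for each hypothesis is prior × ∏ likelihoods:
  carbonatite: 0.257 × 0.37 × 0.40 × 0.27 = 0.01027
  pegmatite: 0.374 × 0.19 × 0.43 × 0.39 = 0.011917
  banded iron formation: 0.369 × 0.66 × 0.24 × 0.06 = 0.003507
Normalizing constant Z = 0.01027 + 0.011917 + 0.003507 = 0.025693.
P(banded iron formation | evidence) = 0.003507 / 0.025693 ≈ 0.136.

0.136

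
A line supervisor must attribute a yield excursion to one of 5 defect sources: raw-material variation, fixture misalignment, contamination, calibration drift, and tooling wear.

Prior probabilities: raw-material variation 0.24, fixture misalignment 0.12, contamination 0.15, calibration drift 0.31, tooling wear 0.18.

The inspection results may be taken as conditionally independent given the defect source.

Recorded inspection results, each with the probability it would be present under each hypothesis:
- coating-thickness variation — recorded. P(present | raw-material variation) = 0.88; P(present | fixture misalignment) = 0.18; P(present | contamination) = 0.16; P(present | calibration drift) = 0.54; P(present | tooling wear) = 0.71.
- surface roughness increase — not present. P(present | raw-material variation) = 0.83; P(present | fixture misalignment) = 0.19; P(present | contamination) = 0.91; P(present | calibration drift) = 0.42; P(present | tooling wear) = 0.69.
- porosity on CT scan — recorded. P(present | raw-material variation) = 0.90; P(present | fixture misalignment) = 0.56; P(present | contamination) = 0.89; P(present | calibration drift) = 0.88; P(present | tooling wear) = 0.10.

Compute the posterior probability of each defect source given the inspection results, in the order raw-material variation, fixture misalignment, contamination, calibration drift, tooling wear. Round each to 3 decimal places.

By Bayes' rule with conditional independence, the unnormalized weight for each hypothesis is prior × ∏ likelihoods (using 1 − P(present | H) for each absent inspection result):
  raw-material variation: 0.24 × 0.88 × (1 − 0.83) × 0.90 = 0.032314
  fixture misalignment: 0.12 × 0.18 × (1 − 0.19) × 0.56 = 0.0097978
  contamination: 0.15 × 0.16 × (1 − 0.91) × 0.89 = 0.0019224
  calibration drift: 0.31 × 0.54 × (1 − 0.42) × 0.88 = 0.085441
  tooling wear: 0.18 × 0.71 × (1 − 0.69) × 0.10 = 0.0039618
Normalizing constant Z = 0.032314 + 0.0097978 + 0.0019224 + 0.085441 + 0.0039618 = 0.13344.
P(raw-material variation | evidence) = 0.032314 / 0.13344 ≈ 0.242
P(fixture misalignment | evidence) = 0.0097978 / 0.13344 ≈ 0.073
P(contamination | evidence) = 0.0019224 / 0.13344 ≈ 0.014
P(calibration drift | evidence) = 0.085441 / 0.13344 ≈ 0.640
P(tooling wear | evidence) = 0.0039618 / 0.13344 ≈ 0.030

0.242, 0.073, 0.014, 0.640, 0.030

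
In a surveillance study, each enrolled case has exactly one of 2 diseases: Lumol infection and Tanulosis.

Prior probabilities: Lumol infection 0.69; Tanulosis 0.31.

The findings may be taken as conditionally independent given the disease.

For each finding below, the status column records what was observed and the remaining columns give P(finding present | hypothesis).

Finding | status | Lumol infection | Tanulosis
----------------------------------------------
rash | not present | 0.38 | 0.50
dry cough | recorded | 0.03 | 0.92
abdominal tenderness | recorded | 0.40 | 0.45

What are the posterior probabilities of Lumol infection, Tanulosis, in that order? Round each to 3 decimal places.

0.074, 0.926

Multiply each prior by the joint likelihood of the evidence pattern (using 1 − P(present | H) for each absent finding):
  Lumol infection: 0.69 × (1 − 0.38) × 0.03 × 0.40 = 0.0051336
  Tanulosis: 0.31 × (1 − 0.50) × 0.92 × 0.45 = 0.06417
The unnormalized weights sum to 0.069304.
P(Lumol infection | evidence) = 0.0051336 / 0.069304 ≈ 0.074
P(Tanulosis | evidence) = 0.06417 / 0.069304 ≈ 0.926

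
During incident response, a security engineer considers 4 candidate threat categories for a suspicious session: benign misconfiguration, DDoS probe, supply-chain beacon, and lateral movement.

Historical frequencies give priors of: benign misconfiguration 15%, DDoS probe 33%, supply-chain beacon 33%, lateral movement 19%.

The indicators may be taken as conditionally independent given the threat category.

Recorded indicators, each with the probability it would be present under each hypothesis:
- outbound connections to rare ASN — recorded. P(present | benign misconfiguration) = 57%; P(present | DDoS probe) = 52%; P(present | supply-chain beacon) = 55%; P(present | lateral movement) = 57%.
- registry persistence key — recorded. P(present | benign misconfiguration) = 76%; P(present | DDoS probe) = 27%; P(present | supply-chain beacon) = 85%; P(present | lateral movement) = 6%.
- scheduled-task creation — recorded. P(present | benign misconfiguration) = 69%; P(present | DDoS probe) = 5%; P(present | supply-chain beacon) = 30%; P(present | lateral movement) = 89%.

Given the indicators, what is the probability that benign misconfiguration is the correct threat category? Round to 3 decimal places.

By Bayes' rule with conditional independence, the unnormalized weight for each hypothesis is prior × ∏ likelihoods:
  benign misconfiguration: 0.15 × 0.57 × 0.76 × 0.69 = 0.044836
  DDoS probe: 0.33 × 0.52 × 0.27 × 0.05 = 0.0023166
  supply-chain beacon: 0.33 × 0.55 × 0.85 × 0.30 = 0.046283
  lateral movement: 0.19 × 0.57 × 0.06 × 0.89 = 0.0057832
Normalizing constant Z = 0.044836 + 0.0023166 + 0.046283 + 0.0057832 = 0.099219.
P(benign misconfiguration | evidence) = 0.044836 / 0.099219 ≈ 0.452.

0.452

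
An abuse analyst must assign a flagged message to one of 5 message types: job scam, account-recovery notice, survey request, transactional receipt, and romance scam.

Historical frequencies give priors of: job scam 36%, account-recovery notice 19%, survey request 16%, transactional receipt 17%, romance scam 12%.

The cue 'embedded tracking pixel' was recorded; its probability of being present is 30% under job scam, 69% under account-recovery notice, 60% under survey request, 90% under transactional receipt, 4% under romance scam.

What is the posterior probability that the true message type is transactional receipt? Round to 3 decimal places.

By Bayes' rule, the unnormalized weight for each hypothesis is prior × likelihood:
  job scam: 0.36 × 0.30 = 0.108
  account-recovery notice: 0.19 × 0.69 = 0.1311
  survey request: 0.16 × 0.60 = 0.096
  transactional receipt: 0.17 × 0.90 = 0.153
  romance scam: 0.12 × 0.04 = 0.0048
Normalizing constant Z = 0.108 + 0.1311 + 0.096 + 0.153 + 0.0048 = 0.4929.
P(transactional receipt | evidence) = 0.153 / 0.4929 ≈ 0.310.

0.310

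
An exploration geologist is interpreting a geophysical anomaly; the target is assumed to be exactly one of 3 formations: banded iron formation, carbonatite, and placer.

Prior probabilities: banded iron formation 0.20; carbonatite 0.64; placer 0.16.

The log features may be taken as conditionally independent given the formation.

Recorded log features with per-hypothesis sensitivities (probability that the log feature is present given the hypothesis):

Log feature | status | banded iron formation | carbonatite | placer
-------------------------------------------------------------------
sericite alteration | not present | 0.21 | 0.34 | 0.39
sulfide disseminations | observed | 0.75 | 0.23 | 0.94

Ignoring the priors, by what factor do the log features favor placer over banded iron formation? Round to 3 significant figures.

0.968

The Bayes factor is the ratio of the joint likelihoods of the log feature pattern under the two hypotheses (using 1 − P(present | H) for each absent log feature).
  placer: (1 − 0.39) × 0.94 = 0.5734
  banded iron formation: (1 − 0.21) × 0.75 = 0.5925
Bayes factor = 0.5734 / 0.5925 ≈ 0.968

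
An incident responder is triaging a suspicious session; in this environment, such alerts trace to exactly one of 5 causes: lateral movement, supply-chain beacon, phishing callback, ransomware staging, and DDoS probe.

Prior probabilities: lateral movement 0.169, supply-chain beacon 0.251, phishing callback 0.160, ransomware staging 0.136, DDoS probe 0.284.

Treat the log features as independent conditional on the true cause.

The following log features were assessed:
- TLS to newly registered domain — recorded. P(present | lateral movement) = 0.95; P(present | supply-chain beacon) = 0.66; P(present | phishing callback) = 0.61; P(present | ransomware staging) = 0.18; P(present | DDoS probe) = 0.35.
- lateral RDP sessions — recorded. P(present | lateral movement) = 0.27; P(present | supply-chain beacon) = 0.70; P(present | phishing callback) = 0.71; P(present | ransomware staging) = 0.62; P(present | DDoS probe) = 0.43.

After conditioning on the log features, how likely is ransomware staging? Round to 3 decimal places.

0.053

By Bayes' rule with conditional independence, the unnormalized weight for each hypothesis is prior × ∏ likelihoods:
  lateral movement: 0.169 × 0.95 × 0.27 = 0.043349
  supply-chain beacon: 0.251 × 0.66 × 0.70 = 0.11596
  phishing callback: 0.160 × 0.61 × 0.71 = 0.069296
  ransomware staging: 0.136 × 0.18 × 0.62 = 0.015178
  DDoS probe: 0.284 × 0.35 × 0.43 = 0.042742
The unnormalized weights sum to 0.28653.
P(ransomware staging | evidence) = 0.015178 / 0.28653 ≈ 0.053.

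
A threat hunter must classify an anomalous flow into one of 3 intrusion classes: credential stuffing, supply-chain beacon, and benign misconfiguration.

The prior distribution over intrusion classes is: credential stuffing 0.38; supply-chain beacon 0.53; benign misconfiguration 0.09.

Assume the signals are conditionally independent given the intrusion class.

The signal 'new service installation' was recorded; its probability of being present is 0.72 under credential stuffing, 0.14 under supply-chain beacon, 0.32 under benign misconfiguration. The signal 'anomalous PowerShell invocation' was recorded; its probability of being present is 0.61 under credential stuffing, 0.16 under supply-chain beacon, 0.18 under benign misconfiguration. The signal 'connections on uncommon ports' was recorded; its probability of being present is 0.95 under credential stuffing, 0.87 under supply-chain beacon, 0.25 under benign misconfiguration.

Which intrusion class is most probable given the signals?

credential stuffing

For each hypothesis, the unnormalized posterior weight is prior × product of the signal likelihoods:
  credential stuffing: 0.38 × 0.72 × 0.61 × 0.95 = 0.15855
  supply-chain beacon: 0.53 × 0.14 × 0.16 × 0.87 = 0.010329
  benign misconfiguration: 0.09 × 0.32 × 0.18 × 0.25 = 0.001296
The unnormalized weights sum to 0.17018.
P(credential stuffing | evidence) ≈ 0.15855 / 0.17018 ≈ 0.932
P(supply-chain beacon | evidence) ≈ 0.010329 / 0.17018 ≈ 0.061
P(benign misconfiguration | evidence) ≈ 0.001296 / 0.17018 ≈ 0.008
The largest is 0.932, so credential stuffing is most probable.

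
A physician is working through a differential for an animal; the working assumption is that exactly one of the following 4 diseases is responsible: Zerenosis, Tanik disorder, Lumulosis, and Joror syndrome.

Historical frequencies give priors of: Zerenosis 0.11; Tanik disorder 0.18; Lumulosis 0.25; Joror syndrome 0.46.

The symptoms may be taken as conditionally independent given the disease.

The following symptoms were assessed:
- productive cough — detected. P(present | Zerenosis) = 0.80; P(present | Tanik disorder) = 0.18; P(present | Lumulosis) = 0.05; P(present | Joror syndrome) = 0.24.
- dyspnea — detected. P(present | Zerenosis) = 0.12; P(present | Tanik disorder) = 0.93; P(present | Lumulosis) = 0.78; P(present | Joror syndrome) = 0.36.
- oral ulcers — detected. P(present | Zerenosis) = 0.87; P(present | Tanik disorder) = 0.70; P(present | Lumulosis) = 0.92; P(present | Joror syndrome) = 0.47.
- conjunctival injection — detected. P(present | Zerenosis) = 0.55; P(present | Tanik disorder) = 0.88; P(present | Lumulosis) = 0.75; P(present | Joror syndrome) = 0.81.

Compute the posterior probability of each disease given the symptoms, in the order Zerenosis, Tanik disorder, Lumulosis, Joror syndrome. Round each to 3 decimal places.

By Bayes' rule with conditional independence, the unnormalized weight for each hypothesis is prior × ∏ likelihoods:
  Zerenosis: 0.11 × 0.80 × 0.12 × 0.87 × 0.55 = 0.005053
  Tanik disorder: 0.18 × 0.18 × 0.93 × 0.70 × 0.88 = 0.018561
  Lumulosis: 0.25 × 0.05 × 0.78 × 0.92 × 0.75 = 0.0067275
  Joror syndrome: 0.46 × 0.24 × 0.36 × 0.47 × 0.81 = 0.015131
The unnormalized weights sum to 0.045472.
P(Zerenosis | evidence) = 0.005053 / 0.045472 ≈ 0.111
P(Tanik disorder | evidence) = 0.018561 / 0.045472 ≈ 0.408
P(Lumulosis | evidence) = 0.0067275 / 0.045472 ≈ 0.148
P(Joror syndrome | evidence) = 0.015131 / 0.045472 ≈ 0.333

0.111, 0.408, 0.148, 0.333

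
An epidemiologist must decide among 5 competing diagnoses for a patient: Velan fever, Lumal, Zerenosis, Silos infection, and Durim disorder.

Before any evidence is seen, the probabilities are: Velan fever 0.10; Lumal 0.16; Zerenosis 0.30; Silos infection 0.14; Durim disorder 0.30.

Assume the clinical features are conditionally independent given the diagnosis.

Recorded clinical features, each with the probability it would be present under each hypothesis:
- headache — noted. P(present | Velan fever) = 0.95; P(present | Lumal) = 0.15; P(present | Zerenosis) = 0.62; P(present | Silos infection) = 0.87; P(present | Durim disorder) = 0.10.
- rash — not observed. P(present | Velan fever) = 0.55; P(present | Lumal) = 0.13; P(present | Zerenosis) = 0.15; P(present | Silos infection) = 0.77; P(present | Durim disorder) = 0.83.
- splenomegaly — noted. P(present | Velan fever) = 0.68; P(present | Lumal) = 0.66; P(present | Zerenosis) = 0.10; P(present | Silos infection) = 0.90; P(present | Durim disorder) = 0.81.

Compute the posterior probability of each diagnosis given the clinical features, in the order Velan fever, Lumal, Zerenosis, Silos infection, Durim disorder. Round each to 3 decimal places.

Multiply each prior by the joint likelihood of the clinical feature pattern (using 1 − P(present | H) for each absent clinical feature):
  Velan fever: 0.10 × 0.95 × (1 − 0.55) × 0.68 = 0.02907
  Lumal: 0.16 × 0.15 × (1 − 0.13) × 0.66 = 0.013781
  Zerenosis: 0.30 × 0.62 × (1 − 0.15) × 0.10 = 0.01581
  Silos infection: 0.14 × 0.87 × (1 − 0.77) × 0.90 = 0.025213
  Durim disorder: 0.30 × 0.10 × (1 − 0.83) × 0.81 = 0.004131
Marginal likelihood of the evidence = 0.088004.
P(Velan fever | evidence) = 0.02907 / 0.088004 ≈ 0.330
P(Lumal | evidence) = 0.013781 / 0.088004 ≈ 0.157
P(Zerenosis | evidence) = 0.01581 / 0.088004 ≈ 0.180
P(Silos infection | evidence) = 0.025213 / 0.088004 ≈ 0.286
P(Durim disorder | evidence) = 0.004131 / 0.088004 ≈ 0.047

0.330, 0.157, 0.180, 0.286, 0.047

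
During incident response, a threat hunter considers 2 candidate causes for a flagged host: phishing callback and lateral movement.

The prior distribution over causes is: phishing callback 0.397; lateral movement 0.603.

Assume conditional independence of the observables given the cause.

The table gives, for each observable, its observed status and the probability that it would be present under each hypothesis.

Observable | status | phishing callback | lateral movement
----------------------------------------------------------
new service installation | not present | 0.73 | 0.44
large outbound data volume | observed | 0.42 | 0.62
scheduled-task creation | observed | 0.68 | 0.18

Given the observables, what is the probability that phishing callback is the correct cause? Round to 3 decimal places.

By Bayes' rule with conditional independence, the unnormalized weight for each hypothesis is prior × ∏ likelihoods (using 1 − P(present | H) for each absent observable):
  phishing callback: 0.397 × (1 − 0.73) × 0.42 × 0.68 = 0.030613
  lateral movement: 0.603 × (1 − 0.44) × 0.62 × 0.18 = 0.037685
The unnormalized weights sum to 0.068299.
P(phishing callback | evidence) = 0.030613 / 0.068299 ≈ 0.448.

0.448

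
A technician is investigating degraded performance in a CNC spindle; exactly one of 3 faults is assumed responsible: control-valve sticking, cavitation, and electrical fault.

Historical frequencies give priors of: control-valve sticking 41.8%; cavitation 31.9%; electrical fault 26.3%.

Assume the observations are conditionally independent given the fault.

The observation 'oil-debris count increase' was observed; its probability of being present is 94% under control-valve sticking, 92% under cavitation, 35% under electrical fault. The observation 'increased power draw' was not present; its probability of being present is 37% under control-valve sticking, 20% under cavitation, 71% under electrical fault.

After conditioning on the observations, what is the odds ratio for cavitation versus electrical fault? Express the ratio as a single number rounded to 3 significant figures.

Posterior odds equal prior odds times the likelihood ratio; only the two competing hypotheses matter (using 1 − P(present | H) for each absent observation).
  cavitation: 0.319 × 0.92 × (1 − 0.20) = 0.23478
  electrical fault: 0.263 × 0.35 × (1 − 0.71) = 0.026695
Posterior odds = 0.23478 / 0.026695 ≈ 8.80.

8.80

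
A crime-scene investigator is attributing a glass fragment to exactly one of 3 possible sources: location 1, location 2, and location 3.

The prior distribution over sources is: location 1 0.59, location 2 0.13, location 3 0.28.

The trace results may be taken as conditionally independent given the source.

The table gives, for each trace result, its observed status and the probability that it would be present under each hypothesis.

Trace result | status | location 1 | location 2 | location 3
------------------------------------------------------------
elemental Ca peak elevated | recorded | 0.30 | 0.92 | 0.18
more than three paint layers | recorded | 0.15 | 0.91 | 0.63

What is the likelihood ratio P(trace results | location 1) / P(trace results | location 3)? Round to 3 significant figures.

0.397

Joint likelihood of the trace result pattern under each hypothesis:
  location 1: 0.30 × 0.15 = 0.045
  location 3: 0.18 × 0.63 = 0.1134
Bayes factor = 0.045 / 0.1134 ≈ 0.397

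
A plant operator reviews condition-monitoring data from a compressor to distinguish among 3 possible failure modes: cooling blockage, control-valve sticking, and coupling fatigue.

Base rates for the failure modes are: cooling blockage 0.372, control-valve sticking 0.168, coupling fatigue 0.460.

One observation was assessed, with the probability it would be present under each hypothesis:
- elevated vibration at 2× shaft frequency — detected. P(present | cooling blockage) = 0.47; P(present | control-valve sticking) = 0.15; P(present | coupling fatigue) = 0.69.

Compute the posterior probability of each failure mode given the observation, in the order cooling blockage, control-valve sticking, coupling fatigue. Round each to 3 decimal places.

By Bayes' rule, the unnormalized weight for each hypothesis is prior × likelihood:
  cooling blockage: 0.372 × 0.47 = 0.17484
  control-valve sticking: 0.168 × 0.15 = 0.0252
  coupling fatigue: 0.460 × 0.69 = 0.3174
Normalizing constant Z = 0.17484 + 0.0252 + 0.3174 = 0.51744.
P(cooling blockage | evidence) = 0.17484 / 0.51744 ≈ 0.338
P(control-valve sticking | evidence) = 0.0252 / 0.51744 ≈ 0.049
P(coupling fatigue | evidence) = 0.3174 / 0.51744 ≈ 0.613

0.338, 0.049, 0.613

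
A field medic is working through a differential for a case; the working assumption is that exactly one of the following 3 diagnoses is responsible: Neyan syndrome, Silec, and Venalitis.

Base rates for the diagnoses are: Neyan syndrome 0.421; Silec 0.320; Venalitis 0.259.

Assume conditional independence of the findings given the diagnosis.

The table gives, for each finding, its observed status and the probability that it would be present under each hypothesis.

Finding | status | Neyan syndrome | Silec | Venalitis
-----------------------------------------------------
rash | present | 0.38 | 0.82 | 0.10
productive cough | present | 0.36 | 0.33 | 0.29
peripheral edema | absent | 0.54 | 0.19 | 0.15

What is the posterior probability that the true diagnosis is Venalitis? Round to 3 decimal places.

0.062

For each hypothesis, the unnormalized posterior weight is prior × product of the finding likelihoods (using 1 − P(present | H) for each absent finding):
  Neyan syndrome: 0.421 × 0.38 × 0.36 × (1 − 0.54) = 0.026493
  Silec: 0.320 × 0.82 × 0.33 × (1 − 0.19) = 0.07014
  Venalitis: 0.259 × 0.10 × 0.29 × (1 − 0.15) = 0.0063844
Normalizing constant Z = 0.026493 + 0.07014 + 0.0063844 = 0.10302.
P(Venalitis | evidence) = 0.0063844 / 0.10302 ≈ 0.062.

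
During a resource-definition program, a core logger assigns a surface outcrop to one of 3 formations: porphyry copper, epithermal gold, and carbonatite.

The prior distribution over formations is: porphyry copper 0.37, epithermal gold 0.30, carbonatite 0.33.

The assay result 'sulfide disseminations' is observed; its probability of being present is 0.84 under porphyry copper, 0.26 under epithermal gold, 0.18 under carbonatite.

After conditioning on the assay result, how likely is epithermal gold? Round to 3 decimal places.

0.174

For each hypothesis, the unnormalized posterior weight is prior × likelihood:
  porphyry copper: 0.37 × 0.84 = 0.3108
  epithermal gold: 0.30 × 0.26 = 0.078
  carbonatite: 0.33 × 0.18 = 0.0594
Marginal likelihood of the evidence = 0.4482.
P(epithermal gold | evidence) = 0.078 / 0.4482 ≈ 0.174.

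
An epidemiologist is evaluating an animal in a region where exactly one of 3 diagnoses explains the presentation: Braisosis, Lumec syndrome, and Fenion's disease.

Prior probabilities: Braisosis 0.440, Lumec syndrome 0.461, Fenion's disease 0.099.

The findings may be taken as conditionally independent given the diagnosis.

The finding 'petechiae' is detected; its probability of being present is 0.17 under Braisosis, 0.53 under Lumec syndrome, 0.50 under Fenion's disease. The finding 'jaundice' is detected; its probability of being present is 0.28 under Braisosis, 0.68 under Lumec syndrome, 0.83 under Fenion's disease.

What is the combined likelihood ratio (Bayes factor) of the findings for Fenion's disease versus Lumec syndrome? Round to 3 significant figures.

Joint likelihood of the evidence pattern under each hypothesis:
  Fenion's disease: 0.50 × 0.83 = 0.415
  Lumec syndrome: 0.53 × 0.68 = 0.3604
Bayes factor = 0.415 / 0.3604 ≈ 1.15

1.15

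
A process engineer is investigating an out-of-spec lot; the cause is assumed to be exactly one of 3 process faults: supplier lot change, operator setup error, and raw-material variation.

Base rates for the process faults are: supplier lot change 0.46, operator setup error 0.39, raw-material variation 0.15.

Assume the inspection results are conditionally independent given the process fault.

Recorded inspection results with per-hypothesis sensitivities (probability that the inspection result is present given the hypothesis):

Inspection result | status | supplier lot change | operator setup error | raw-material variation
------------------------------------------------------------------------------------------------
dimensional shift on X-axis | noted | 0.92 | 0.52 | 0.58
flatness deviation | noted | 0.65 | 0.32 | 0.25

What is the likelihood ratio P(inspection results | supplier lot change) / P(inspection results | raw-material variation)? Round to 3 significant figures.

The Bayes factor is the ratio of the joint likelihoods of the inspection result pattern under the two hypotheses.
  supplier lot change: 0.92 × 0.65 = 0.598
  raw-material variation: 0.58 × 0.25 = 0.145
Bayes factor = 0.598 / 0.145 ≈ 4.12

4.12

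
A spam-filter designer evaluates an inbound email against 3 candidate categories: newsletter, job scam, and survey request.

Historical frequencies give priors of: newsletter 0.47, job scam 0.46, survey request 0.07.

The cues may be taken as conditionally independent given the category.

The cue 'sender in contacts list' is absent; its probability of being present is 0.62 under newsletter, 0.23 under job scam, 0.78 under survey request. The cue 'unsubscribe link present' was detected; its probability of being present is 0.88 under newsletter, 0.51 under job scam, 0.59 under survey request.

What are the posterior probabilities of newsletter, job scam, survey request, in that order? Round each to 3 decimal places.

0.453, 0.521, 0.026

By Bayes' rule with conditional independence, the unnormalized weight for each hypothesis is prior × ∏ likelihoods (using 1 − P(present | H) for each absent cue):
  newsletter: 0.47 × (1 − 0.62) × 0.88 = 0.15717
  job scam: 0.46 × (1 − 0.23) × 0.51 = 0.18064
  survey request: 0.07 × (1 − 0.78) × 0.59 = 0.009086
Normalizing constant Z = 0.15717 + 0.18064 + 0.009086 = 0.3469.
P(newsletter | evidence) = 0.15717 / 0.3469 ≈ 0.453
P(job scam | evidence) = 0.18064 / 0.3469 ≈ 0.521
P(survey request | evidence) = 0.009086 / 0.3469 ≈ 0.026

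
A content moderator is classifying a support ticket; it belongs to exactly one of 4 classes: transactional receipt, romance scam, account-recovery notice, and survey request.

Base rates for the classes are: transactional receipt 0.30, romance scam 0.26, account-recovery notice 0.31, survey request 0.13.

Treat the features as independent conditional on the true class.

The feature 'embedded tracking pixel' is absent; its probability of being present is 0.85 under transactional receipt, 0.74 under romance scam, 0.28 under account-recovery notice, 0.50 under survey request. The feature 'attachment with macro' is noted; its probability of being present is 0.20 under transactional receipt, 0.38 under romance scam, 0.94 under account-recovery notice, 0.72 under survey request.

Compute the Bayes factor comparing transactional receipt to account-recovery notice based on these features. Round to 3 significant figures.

0.0443

The Bayes factor is the ratio of the joint likelihoods of the feature pattern under the two hypotheses (using 1 − P(present | H) for each absent feature).
  transactional receipt: (1 − 0.85) × 0.20 = 0.03
  account-recovery notice: (1 − 0.28) × 0.94 = 0.6768
Bayes factor = 0.03 / 0.6768 ≈ 0.0443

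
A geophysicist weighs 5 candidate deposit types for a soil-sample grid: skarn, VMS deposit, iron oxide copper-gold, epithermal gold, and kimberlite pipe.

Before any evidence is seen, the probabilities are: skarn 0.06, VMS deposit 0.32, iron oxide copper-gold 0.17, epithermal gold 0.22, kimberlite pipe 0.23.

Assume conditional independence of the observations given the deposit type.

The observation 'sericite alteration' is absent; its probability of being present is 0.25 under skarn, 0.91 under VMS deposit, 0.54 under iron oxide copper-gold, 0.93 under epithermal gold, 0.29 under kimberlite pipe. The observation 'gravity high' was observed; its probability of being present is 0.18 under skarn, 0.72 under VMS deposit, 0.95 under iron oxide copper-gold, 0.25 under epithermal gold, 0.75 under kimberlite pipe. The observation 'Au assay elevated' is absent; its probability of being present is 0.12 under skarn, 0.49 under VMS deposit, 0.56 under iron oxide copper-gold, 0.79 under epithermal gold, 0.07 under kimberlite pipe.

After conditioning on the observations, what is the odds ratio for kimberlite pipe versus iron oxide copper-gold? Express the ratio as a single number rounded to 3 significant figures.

Unnormalized posterior weight (prior times the observation likelihoods) for each of the two hypotheses (using 1 − P(present | H) for each absent observation):
  kimberlite pipe: 0.23 × (1 − 0.29) × 0.75 × (1 − 0.07) = 0.1139
  iron oxide copper-gold: 0.17 × (1 − 0.54) × 0.95 × (1 − 0.56) = 0.032688
Odds(kimberlite pipe : iron oxide copper-gold) = 0.1139 / 0.032688 ≈ 3.48.

3.48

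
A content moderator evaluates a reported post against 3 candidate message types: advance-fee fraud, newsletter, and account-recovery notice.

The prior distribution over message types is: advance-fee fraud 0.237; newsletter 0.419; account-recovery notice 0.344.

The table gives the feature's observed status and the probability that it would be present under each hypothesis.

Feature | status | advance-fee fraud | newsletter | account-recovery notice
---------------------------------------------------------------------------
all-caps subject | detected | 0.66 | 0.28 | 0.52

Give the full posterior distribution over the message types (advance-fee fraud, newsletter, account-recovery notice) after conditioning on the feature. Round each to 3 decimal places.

For each hypothesis, the unnormalized posterior weight is prior × likelihood:
  advance-fee fraud: 0.237 × 0.66 = 0.15642
  newsletter: 0.419 × 0.28 = 0.11732
  account-recovery notice: 0.344 × 0.52 = 0.17888
The unnormalized weights sum to 0.45262.
P(advance-fee fraud | evidence) = 0.15642 / 0.45262 ≈ 0.346
P(newsletter | evidence) = 0.11732 / 0.45262 ≈ 0.259
P(account-recovery notice | evidence) = 0.17888 / 0.45262 ≈ 0.395

0.346, 0.259, 0.395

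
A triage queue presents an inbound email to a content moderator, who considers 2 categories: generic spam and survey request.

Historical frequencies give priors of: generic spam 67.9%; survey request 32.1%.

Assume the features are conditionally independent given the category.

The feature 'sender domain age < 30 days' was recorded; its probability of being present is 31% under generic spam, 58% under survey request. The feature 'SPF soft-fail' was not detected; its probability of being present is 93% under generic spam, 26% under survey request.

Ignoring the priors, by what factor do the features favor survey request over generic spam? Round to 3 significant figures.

Joint likelihood of the feature pattern under each hypothesis (using 1 − P(present | H) for each absent feature):
  survey request: 0.58 × (1 − 0.26) = 0.4292
  generic spam: 0.31 × (1 − 0.93) = 0.0217
Bayes factor = 0.4292 / 0.0217 ≈ 19.8

19.8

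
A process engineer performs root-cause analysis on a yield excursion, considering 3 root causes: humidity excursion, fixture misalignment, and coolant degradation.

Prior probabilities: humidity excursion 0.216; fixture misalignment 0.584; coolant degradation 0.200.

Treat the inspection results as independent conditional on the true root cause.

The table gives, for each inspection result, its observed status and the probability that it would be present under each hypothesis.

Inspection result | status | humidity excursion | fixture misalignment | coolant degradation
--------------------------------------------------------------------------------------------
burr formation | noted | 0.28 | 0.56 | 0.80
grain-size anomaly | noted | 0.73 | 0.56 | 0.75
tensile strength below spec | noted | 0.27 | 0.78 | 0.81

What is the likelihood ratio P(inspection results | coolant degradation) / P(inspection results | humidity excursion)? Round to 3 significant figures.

8.81

Take the product of per-inspection result likelihoods under each hypothesis, then divide.
  coolant degradation: 0.80 × 0.75 × 0.81 = 0.486
  humidity excursion: 0.28 × 0.73 × 0.27 = 0.055188
Bayes factor = 0.486 / 0.055188 ≈ 8.81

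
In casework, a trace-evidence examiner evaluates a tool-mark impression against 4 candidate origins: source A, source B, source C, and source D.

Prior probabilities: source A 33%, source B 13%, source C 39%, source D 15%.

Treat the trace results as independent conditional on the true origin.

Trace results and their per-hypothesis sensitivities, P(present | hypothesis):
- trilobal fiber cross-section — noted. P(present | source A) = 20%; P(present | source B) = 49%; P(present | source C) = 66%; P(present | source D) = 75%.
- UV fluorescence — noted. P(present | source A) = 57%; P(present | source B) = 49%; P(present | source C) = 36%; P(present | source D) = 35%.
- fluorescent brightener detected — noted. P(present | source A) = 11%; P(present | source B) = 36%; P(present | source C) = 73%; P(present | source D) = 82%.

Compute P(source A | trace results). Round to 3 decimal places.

0.036

By Bayes' rule with conditional independence, the unnormalized weight for each hypothesis is prior × ∏ likelihoods:
  source A: 0.33 × 0.20 × 0.57 × 0.11 = 0.0041382
  source B: 0.13 × 0.49 × 0.49 × 0.36 = 0.011237
  source C: 0.39 × 0.66 × 0.36 × 0.73 = 0.067645
  source D: 0.15 × 0.75 × 0.35 × 0.82 = 0.032287
The unnormalized weights sum to 0.11531.
P(source A | evidence) = 0.0041382 / 0.11531 ≈ 0.036.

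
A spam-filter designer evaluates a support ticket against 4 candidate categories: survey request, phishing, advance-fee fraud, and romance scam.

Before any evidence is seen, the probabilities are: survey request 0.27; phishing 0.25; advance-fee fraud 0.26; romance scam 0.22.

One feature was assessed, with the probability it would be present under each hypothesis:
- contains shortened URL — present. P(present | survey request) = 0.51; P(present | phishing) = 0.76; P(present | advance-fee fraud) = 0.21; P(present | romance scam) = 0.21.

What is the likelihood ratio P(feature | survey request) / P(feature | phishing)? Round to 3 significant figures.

The Bayes factor is the ratio of the two likelihoods.
  survey request: 0.51
  phishing: 0.76
Bayes factor = 0.51 / 0.76 ≈ 0.671

0.671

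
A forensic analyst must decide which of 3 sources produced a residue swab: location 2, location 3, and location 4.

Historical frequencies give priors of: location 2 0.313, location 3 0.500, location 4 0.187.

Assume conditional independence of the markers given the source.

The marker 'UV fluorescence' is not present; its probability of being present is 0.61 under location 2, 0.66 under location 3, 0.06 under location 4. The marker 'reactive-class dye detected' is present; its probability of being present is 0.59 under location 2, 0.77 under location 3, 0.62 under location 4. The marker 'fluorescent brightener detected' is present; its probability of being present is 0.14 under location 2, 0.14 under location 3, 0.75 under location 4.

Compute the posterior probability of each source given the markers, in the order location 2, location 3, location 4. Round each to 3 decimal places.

For each hypothesis, the unnormalized posterior weight is prior × product of the marker likelihoods (using 1 − P(present | H) for each absent marker):
  location 2: 0.313 × (1 − 0.61) × 0.59 × 0.14 = 0.010083
  location 3: 0.500 × (1 − 0.66) × 0.77 × 0.14 = 0.018326
  location 4: 0.187 × (1 − 0.06) × 0.62 × 0.75 = 0.081738
The unnormalized weights sum to 0.11015.
P(location 2 | evidence) = 0.010083 / 0.11015 ≈ 0.092
P(location 3 | evidence) = 0.018326 / 0.11015 ≈ 0.166
P(location 4 | evidence) = 0.081738 / 0.11015 ≈ 0.742

0.092, 0.166, 0.742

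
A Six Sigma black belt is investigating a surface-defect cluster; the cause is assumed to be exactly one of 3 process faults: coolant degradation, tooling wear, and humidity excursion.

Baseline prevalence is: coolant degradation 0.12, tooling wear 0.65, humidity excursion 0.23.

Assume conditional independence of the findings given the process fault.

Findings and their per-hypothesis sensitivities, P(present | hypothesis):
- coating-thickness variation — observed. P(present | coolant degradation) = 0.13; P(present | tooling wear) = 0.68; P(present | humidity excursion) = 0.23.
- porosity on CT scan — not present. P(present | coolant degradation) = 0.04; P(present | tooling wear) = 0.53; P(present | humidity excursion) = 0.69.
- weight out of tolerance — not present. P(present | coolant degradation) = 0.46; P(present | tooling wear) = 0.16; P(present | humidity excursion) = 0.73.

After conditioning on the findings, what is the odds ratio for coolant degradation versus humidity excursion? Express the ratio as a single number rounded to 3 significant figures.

Unnormalized posterior weight (prior times the finding likelihoods) for each of the two hypotheses (using 1 − P(present | H) for each absent finding):
  coolant degradation: 0.12 × 0.13 × (1 − 0.04) × (1 − 0.46) = 0.008087
  humidity excursion: 0.23 × 0.23 × (1 − 0.69) × (1 − 0.73) = 0.0044277
Odds(coolant degradation : humidity excursion) = 0.008087 / 0.0044277 ≈ 1.83.

1.83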